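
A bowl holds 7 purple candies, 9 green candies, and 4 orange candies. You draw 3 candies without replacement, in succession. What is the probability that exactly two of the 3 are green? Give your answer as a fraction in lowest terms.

33/95

One ordering (green drawn first) has probability 9/20 × 8/19 × 11/18 = 792/6840 = 11/95.
There are C(3,2) = 3 such orderings, each equally likely, so P = 3 × 11/95 = 33/95.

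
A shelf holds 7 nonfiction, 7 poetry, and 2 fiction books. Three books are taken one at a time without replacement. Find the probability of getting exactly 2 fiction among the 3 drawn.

One ordering (fiction drawn first) has probability 2/16 × 1/15 × 14/14 = 28/3360 = 1/120.
There are C(3,2) = 3 such orderings, each equally likely, so P = 3 × 1/120 = 1/40.

1/40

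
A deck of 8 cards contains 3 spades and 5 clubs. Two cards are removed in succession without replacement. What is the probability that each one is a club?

5/14

P = 5/8 × 4/7 = 20/56 = 5/14.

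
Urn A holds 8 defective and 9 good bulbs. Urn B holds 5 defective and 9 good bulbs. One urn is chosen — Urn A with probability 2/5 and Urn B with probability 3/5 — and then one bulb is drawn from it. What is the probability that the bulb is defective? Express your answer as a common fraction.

479/1190

From Urn A: P(defective) = 8/17.
From Urn B: P(defective) = 5/14.
Total probability = (2/5)(8/17) + (3/5)(5/14) = 479/1190.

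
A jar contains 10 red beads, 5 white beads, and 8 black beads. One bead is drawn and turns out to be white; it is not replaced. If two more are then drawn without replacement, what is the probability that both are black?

4/33

With the first bead removed, 8 black remain out of 22.
P = 8/22 × 7/21 = 56/462 = 4/33.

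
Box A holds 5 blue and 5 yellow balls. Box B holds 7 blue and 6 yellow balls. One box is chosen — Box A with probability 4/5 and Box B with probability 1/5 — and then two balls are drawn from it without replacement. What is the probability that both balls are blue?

271/1170

From Box A: P(both blue) = (5/10)(4/9) = 2/9.
From Box B: P(both blue) = (7/13)(6/12) = 7/26.
Total probability = (4/5)(2/9) + (1/5)(7/26) = 271/1170.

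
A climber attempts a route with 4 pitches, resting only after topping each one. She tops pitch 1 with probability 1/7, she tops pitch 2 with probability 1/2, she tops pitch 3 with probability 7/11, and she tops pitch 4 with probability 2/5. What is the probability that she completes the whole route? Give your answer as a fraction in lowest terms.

1/55

Each stage is reached only if all earlier stages succeed, so
P = 1/7 × 1/2 × 7/11 × 2/5 = 14/770 = 1/55.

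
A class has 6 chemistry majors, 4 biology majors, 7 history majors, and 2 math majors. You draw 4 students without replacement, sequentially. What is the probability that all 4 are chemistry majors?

P(all chemistry majors) = 6/19 × 5/18 × 4/17 × 3/16 = 360/93024 = 5/1292.

5/1292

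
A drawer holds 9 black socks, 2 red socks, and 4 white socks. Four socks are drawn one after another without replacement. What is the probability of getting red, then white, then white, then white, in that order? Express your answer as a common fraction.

2/1365

Chain rule:
P = 2/15 × 4/14 × 3/13 × 2/12 = 48/32760 = 2/1365.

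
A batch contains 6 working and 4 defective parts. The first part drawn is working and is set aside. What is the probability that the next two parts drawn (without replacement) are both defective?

1/6

With the first part removed, 4 defective remain out of 9.
P = 4/9 × 3/8 = 12/72 = 1/6.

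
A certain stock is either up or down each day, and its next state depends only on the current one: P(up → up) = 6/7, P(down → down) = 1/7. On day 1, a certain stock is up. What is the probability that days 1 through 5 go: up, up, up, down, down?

36/2401

Day 1 is given. For each transition, use the conditional probability from the current state:
P(up | up) = 6/7; P(up | up) = 6/7; P(down | up) = 1/7; P(down | down) = 1/7.
P = 6/7 × 6/7 × 1/7 × 1/7 = 36/2401.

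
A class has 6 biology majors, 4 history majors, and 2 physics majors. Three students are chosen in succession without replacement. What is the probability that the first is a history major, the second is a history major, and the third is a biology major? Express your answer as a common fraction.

Multiply the probability of each draw given the previous ones:
P = 4/12 × 3/11 × 6/10 = 72/1320 = 3/55.

3/55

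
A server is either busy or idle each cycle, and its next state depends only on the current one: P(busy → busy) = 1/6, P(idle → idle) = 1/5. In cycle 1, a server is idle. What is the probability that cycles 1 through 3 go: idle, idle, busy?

4/25

Cycle 1 is given. For each transition, use the conditional probability from the current state:
P(idle | idle) = 1/5; P(busy | idle) = 4/5.
P = 1/5 × 4/5 = 4/25.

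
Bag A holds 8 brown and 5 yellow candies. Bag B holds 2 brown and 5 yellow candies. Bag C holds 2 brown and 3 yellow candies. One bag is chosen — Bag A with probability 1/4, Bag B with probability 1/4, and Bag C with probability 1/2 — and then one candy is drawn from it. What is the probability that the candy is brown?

From Bag A: P(brown) = 8/13.
From Bag B: P(brown) = 2/7.
From Bag C: P(brown) = 2/5.
Total probability = (1/4)(8/13) + (1/4)(2/7) + (1/2)(2/5) = 387/910.

387/910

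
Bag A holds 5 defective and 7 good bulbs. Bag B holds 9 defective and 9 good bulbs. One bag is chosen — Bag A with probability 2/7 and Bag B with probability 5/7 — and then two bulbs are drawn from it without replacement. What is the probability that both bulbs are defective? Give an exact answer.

830/3927

From Bag A: P(both defective) = (5/12)(4/11) = 5/33.
From Bag B: P(both defective) = (9/18)(8/17) = 4/17.
Total probability = (2/7)(5/33) + (5/7)(4/17) = 830/3927.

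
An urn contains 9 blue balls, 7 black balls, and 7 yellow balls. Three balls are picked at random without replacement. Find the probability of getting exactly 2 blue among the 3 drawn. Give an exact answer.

72/253

One ordering (blue drawn first) has probability 9/23 × 8/22 × 14/21 = 1008/10626 = 24/253.
There are C(3,2) = 3 such orderings, each equally likely, so P = 3 × 24/253 = 72/253.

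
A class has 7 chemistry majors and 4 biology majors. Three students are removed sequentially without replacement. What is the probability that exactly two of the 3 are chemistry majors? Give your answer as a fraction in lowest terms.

One ordering (chemistry majors drawn first) has probability 7/11 × 6/10 × 4/9 = 168/990 = 28/165.
There are C(3,2) = 3 such orderings, each equally likely, so P = 3 × 28/165 = 28/55.

28/55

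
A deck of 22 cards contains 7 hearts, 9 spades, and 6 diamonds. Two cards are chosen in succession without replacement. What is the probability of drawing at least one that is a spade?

51/77

P(no spades) = 13/22 × 12/21 = 156/462 = 26/77.
P(at least one) = 1 − 26/77 = 51/77.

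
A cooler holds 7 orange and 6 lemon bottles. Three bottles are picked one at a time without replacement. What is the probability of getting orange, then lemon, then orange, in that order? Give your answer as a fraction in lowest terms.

Multiply the probability of each draw given the previous ones:
P = 7/13 × 6/12 × 6/11 = 252/1716 = 21/143.

21/143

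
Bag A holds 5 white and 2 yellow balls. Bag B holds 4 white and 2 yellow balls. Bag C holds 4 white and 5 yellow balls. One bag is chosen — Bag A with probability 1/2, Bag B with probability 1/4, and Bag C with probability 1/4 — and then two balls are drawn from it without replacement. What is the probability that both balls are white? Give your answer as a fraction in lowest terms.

319/840

From Bag A: P(both white) = (5/7)(4/6) = 10/21.
From Bag B: P(both white) = (4/6)(3/5) = 2/5.
From Bag C: P(both white) = (4/9)(3/8) = 1/6.
Total probability = (1/2)(10/21) + (1/4)(2/5) + (1/4)(1/6) = 319/840.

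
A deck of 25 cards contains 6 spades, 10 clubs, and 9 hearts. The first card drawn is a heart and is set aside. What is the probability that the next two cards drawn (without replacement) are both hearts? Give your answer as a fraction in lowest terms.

After the first draw, 8 of the remaining 24 cards are hearts.
P = 8/24 × 7/23 = 56/552 = 7/69.

7/69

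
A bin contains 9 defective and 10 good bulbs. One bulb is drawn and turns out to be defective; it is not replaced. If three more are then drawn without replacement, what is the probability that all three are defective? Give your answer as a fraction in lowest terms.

With the first bulb removed, 8 defective remain out of 18.
P = 8/18 × 7/17 × 6/16 = 336/4896 = 7/102.

7/102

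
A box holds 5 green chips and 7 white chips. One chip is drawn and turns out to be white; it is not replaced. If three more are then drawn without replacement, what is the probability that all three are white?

With the first chip removed, 6 white remain out of 11.
P = 6/11 × 5/10 × 4/9 = 120/990 = 4/33.

4/33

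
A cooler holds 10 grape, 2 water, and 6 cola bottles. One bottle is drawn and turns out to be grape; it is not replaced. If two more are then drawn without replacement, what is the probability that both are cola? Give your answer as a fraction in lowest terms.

After the first draw, 6 of the remaining 17 bottles are cola.
P = 6/17 × 5/16 = 30/272 = 15/136.

15/136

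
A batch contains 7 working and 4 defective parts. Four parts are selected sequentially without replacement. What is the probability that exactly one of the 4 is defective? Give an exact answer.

One ordering (defective drawn first) has probability 4/11 × 7/10 × 6/9 × 5/8 = 840/7920 = 7/66.
There are C(4,1) = 4 such orderings, each equally likely, so P = 4 × 7/66 = 14/33.

14/33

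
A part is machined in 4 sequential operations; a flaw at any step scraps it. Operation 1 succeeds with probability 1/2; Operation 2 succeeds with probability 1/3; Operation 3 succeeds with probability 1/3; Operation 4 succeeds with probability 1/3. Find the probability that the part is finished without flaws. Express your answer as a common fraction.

1/54

Each stage is reached only if all earlier stages succeed, so
P = 1/2 × 1/3 × 1/3 × 1/3 = 1/54.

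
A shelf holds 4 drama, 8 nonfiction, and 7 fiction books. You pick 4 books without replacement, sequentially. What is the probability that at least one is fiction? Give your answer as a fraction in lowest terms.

1127/1292

P(no fiction) = 12/19 × 11/18 × 10/17 × 9/16 = 11880/93024 = 165/1292.
P(at least one) = 1 − 165/1292 = 1127/1292.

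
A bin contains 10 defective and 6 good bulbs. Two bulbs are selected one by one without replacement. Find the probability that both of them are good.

1/8

P = 6/16 × 5/15 = 30/240 = 1/8.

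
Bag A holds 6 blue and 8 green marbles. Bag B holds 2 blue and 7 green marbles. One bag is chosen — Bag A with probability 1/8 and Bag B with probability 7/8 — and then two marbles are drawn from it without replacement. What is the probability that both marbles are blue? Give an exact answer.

From Bag A: P(both blue) = (6/14)(5/13) = 15/91.
From Bag B: P(both blue) = (2/9)(1/8) = 1/36.
Total probability = (1/8)(15/91) + (7/8)(1/36) = 1177/26208.

1177/26208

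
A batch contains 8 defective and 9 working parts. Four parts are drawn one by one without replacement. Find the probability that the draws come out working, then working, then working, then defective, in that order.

Chain rule:
P = 9/17 × 8/16 × 7/15 × 8/14 = 4032/57120 = 6/85.

6/85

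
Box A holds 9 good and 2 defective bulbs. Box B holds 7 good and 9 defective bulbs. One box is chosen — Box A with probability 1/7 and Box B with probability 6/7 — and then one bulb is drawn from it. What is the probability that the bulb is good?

303/616

From Box A: P(good) = 9/11.
From Box B: P(good) = 7/16.
Total probability = (1/7)(9/11) + (6/7)(7/16) = 303/616.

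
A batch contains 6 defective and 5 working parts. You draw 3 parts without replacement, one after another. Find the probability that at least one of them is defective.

P(no defective) = 5/11 × 4/10 × 3/9 = 60/990 = 2/33.
P(at least one) = 1 − 2/33 = 31/33.

31/33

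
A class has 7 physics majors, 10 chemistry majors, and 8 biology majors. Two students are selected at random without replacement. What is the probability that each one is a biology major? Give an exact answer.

P(every draw is a biology major) = 8/25 × 7/24 = 56/600 = 7/75.

7/75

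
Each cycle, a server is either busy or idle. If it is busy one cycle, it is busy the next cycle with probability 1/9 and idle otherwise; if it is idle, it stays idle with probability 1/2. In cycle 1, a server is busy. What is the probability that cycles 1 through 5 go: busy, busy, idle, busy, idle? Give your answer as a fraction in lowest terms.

Cycle 1 is given. For each transition, use the conditional probability from the current state:
P(busy | busy) = 1/9; P(idle | busy) = 8/9; P(busy | idle) = 1/2; P(idle | busy) = 8/9.
P = 1/9 × 8/9 × 1/2 × 8/9 = 64/1458 = 32/729.

32/729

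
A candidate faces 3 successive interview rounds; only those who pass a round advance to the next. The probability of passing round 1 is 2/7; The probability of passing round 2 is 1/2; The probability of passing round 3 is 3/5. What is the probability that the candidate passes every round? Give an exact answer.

3/35

Each stage is reached only if all earlier stages succeed, so
P = 2/7 × 1/2 × 3/5 = 6/70 = 3/35.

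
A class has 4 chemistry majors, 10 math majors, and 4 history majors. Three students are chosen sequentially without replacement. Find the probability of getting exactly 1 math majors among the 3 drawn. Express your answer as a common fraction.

35/102

One ordering (a math major drawn first) has probability 10/18 × 8/17 × 7/16 = 560/4896 = 35/306.
There are C(3,1) = 3 such orderings, each equally likely, so P = 3 × 35/306 = 35/102.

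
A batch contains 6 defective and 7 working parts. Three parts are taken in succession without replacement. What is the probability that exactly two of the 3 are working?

One ordering (working drawn first) has probability 7/13 × 6/12 × 6/11 = 252/1716 = 21/143.
There are C(3,2) = 3 such orderings, each equally likely, so P = 3 × 21/143 = 63/143.

63/143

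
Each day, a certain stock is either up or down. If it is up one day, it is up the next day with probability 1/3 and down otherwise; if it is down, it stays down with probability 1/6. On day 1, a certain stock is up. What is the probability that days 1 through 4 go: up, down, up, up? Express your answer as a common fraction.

5/27

Day 1 is given. For each transition, use the conditional probability from the current state:
P(down | up) = 2/3; P(up | down) = 5/6; P(up | up) = 1/3.
P = 2/3 × 5/6 × 1/3 = 10/54 = 5/27.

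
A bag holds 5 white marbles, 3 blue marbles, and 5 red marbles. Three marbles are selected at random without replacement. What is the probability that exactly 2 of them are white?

One ordering (white drawn first) has probability 5/13 × 4/12 × 8/11 = 160/1716 = 40/429.
There are C(3,2) = 3 such orderings, each equally likely, so P = 3 × 40/429 = 40/143.

40/143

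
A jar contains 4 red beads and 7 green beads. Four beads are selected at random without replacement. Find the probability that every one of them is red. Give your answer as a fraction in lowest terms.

P(all red) = 4/11 × 3/10 × 2/9 × 1/8 = 24/7920 = 1/330.

1/330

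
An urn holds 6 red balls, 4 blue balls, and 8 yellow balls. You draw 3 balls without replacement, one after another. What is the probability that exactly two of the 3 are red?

15/68

One ordering (red drawn first) has probability 6/18 × 5/17 × 12/16 = 360/4896 = 5/68.
There are C(3,2) = 3 such orderings, each equally likely, so P = 3 × 5/68 = 15/68.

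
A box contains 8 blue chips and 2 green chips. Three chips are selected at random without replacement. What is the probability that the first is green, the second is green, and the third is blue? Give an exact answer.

Chain rule:
P = 2/10 × 1/9 × 8/8 = 16/720 = 1/45.

1/45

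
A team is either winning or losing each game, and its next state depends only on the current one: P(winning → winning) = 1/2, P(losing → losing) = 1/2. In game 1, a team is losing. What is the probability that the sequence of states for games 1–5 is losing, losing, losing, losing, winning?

1/16

Game 1 is given. For each transition, use the conditional probability from the current state:
P(losing | losing) = 1/2; P(losing | losing) = 1/2; P(losing | losing) = 1/2; P(winning | losing) = 1/2.
P = 1/2 × 1/2 × 1/2 × 1/2 = 1/16.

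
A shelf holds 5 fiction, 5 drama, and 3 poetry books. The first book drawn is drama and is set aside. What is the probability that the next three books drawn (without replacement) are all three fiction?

With the first book removed, 5 fiction remain out of 12.
P = 5/12 × 4/11 × 3/10 = 60/1320 = 1/22.

1/22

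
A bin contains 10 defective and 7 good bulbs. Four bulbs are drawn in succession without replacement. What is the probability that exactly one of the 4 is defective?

5/34

One ordering (defective drawn first) has probability 10/17 × 7/16 × 6/15 × 5/14 = 2100/57120 = 5/136.
There are C(4,1) = 4 such orderings, each equally likely, so P = 4 × 5/136 = 5/34.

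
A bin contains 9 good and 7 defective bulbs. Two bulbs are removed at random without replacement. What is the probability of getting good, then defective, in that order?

21/80

Each draw changes the counts, so multiply the conditional probabilities along the sequence:
P = 9/16 × 7/15 = 63/240 = 21/80.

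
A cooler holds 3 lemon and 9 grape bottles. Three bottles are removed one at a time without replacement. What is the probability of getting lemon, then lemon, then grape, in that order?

9/220

Chain rule:
P = 3/12 × 2/11 × 9/10 = 54/1320 = 9/220.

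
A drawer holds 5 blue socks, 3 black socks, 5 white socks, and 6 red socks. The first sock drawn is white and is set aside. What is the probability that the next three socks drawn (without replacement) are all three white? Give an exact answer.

With the first sock removed, 4 white remain out of 18.
P = 4/18 × 3/17 × 2/16 = 24/4896 = 1/204.

1/204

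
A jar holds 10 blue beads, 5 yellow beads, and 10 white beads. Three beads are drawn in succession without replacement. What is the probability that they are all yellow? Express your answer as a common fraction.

P(all yellow) = 5/25 × 4/24 × 3/23 = 60/13800 = 1/230.

1/230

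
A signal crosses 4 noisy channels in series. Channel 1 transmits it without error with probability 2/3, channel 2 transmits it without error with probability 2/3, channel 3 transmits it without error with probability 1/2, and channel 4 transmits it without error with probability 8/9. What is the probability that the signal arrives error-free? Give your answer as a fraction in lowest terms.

16/81

The events are sequential, so multiply the conditional probabilities:
P = 2/3 × 2/3 × 1/2 × 8/9 = 32/162 = 16/81.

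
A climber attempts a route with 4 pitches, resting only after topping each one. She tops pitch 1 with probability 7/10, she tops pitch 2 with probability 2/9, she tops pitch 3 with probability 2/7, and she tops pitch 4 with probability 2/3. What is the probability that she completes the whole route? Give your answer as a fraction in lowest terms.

The events are sequential, so multiply the conditional probabilities:
P = 7/10 × 2/9 × 2/7 × 2/3 = 56/1890 = 4/135.

4/135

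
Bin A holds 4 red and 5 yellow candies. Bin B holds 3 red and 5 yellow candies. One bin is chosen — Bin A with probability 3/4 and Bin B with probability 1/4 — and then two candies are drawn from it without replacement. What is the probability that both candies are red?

From Bin A: P(both red) = (4/9)(3/8) = 1/6.
From Bin B: P(both red) = (3/8)(2/7) = 3/28.
Total probability = (3/4)(1/6) + (1/4)(3/28) = 17/112.

17/112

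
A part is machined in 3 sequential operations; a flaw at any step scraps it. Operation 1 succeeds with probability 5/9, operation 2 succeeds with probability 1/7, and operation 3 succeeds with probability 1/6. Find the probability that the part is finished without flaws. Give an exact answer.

Each stage is reached only if all earlier stages succeed, so
P = 5/9 × 1/7 × 1/6 = 5/378.

5/378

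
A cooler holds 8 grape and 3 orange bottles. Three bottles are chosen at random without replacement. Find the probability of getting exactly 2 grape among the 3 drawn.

28/55

One ordering (grape drawn first) has probability 8/11 × 7/10 × 3/9 = 168/990 = 28/165.
There are C(3,2) = 3 such orderings, each equally likely, so P = 3 × 28/165 = 28/55.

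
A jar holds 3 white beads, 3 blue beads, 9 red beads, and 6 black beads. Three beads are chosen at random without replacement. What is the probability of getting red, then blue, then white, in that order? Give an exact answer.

27/2660

Each draw changes the counts, so multiply the conditional probabilities along the sequence:
P = 9/21 × 3/20 × 3/19 = 81/7980 = 27/2660.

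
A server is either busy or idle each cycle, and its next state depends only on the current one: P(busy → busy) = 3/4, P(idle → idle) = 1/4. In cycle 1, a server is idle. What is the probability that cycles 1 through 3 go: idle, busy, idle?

3/16

Cycle 1 is given. For each transition, use the conditional probability from the current state:
P(busy | idle) = 3/4; P(idle | busy) = 1/4.
P = 3/4 × 1/4 = 3/16.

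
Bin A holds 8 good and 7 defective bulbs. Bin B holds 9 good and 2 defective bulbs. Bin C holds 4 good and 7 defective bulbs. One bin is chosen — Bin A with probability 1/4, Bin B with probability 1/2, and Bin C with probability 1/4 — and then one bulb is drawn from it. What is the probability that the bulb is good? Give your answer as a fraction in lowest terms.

19/30

From Bin A: P(good) = 8/15.
From Bin B: P(good) = 9/11.
From Bin C: P(good) = 4/11.
Total probability = (1/4)(8/15) + (1/2)(9/11) + (1/4)(4/11) = 19/30.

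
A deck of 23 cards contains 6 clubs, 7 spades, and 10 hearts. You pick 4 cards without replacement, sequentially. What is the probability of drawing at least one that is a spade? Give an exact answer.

P(no spades) = 16/23 × 15/22 × 14/21 × 13/20 = 43680/212520 = 52/253.
P(at least one) = 1 − 52/253 = 201/253.

201/253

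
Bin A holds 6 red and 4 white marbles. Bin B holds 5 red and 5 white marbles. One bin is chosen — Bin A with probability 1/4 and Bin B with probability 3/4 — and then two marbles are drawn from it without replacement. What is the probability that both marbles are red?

From Bin A: P(both red) = (6/10)(5/9) = 1/3.
From Bin B: P(both red) = (5/10)(4/9) = 2/9.
Total probability = (1/4)(1/3) + (3/4)(2/9) = 1/4.

1/4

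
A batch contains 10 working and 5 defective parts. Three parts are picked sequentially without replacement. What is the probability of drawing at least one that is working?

89/91

P(no working) = 5/15 × 4/14 × 3/13 = 60/2730 = 2/91.
P(at least one) = 1 − 2/91 = 89/91.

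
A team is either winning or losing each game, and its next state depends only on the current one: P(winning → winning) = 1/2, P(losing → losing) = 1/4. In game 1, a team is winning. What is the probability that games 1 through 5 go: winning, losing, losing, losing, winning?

3/128

Game 1 is given. For each transition, use the conditional probability from the current state:
P(losing | winning) = 1/2; P(losing | losing) = 1/4; P(losing | losing) = 1/4; P(winning | losing) = 3/4.
P = 1/2 × 1/4 × 1/4 × 3/4 = 3/128.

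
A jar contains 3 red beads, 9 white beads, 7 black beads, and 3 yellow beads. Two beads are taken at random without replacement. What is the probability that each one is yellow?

P(all yellow) = 3/22 × 2/21 = 6/462 = 1/77.

1/77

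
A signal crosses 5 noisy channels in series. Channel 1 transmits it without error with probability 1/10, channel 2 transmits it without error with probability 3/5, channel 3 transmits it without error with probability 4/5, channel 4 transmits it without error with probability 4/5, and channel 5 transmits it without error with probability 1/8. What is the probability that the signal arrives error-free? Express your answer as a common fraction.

3/625

The events are sequential, so multiply the conditional probabilities:
P = 1/10 × 3/5 × 4/5 × 4/5 × 1/8 = 48/10000 = 3/625.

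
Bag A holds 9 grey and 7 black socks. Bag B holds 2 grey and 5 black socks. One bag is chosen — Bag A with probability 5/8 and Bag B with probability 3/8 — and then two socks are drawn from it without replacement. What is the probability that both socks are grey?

From Bag A: P(both grey) = (9/16)(8/15) = 3/10.
From Bag B: P(both grey) = (2/7)(1/6) = 1/21.
Total probability = (5/8)(3/10) + (3/8)(1/21) = 23/112.

23/112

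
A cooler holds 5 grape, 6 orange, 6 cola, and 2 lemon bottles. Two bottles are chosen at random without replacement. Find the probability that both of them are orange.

P(every draw is orange) = 6/19 × 5/18 = 30/342 = 5/57.

5/57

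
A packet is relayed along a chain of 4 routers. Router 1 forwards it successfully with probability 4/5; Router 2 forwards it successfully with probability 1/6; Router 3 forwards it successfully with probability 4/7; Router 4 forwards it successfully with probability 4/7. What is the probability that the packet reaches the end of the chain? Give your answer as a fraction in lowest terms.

Each stage is reached only if all earlier stages succeed, so
P = 4/5 × 1/6 × 4/7 × 4/7 = 64/1470 = 32/735.

32/735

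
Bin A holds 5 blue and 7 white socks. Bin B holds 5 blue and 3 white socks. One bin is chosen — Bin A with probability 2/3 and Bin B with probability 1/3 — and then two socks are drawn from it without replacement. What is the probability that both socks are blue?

From Bin A: P(both blue) = (5/12)(4/11) = 5/33.
From Bin B: P(both blue) = (5/8)(4/7) = 5/14.
Total probability = (2/3)(5/33) + (1/3)(5/14) = 305/1386.

305/1386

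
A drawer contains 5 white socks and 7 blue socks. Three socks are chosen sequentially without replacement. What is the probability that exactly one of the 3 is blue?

One ordering (blue drawn first) has probability 7/12 × 5/11 × 4/10 = 140/1320 = 7/66.
There are C(3,1) = 3 such orderings, each equally likely, so P = 3 × 7/66 = 7/22.

7/22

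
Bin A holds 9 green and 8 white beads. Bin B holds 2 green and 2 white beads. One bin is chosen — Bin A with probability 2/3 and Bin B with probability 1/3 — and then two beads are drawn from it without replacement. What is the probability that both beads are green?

71/306

From Bin A: P(both green) = (9/17)(8/16) = 9/34.
From Bin B: P(both green) = (2/4)(1/3) = 1/6.
Total probability = (2/3)(9/34) + (1/3)(1/6) = 71/306.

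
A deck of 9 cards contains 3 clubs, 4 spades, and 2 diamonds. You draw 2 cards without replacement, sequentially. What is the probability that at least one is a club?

P(no clubs) = 6/9 × 5/8 = 30/72 = 5/12.
P(at least one) = 1 − 5/12 = 7/12.

7/12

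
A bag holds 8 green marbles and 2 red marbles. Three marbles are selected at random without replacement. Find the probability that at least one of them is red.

8/15

P(no red) = 8/10 × 7/9 × 6/8 = 336/720 = 7/15.
P(at least one) = 1 − 7/15 = 8/15.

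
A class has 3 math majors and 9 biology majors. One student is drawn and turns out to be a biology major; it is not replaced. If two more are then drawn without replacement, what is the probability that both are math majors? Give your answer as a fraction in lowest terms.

With the first student removed, 3 math majors remain out of 11.
P = 3/11 × 2/10 = 6/110 = 3/55.

3/55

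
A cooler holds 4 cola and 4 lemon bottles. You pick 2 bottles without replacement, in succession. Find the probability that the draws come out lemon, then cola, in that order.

2/7

Multiply the probability of each draw given the previous ones:
P = 4/8 × 4/7 = 16/56 = 2/7.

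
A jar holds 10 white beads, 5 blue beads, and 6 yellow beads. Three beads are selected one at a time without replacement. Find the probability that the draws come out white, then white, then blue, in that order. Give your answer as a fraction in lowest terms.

15/266

Multiply the probability of each draw given the previous ones:
P = 10/21 × 9/20 × 5/19 = 450/7980 = 15/266.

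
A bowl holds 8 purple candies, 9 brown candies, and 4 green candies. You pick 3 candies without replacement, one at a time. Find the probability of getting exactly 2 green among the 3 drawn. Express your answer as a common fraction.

51/665

One ordering (green drawn first) has probability 4/21 × 3/20 × 17/19 = 204/7980 = 17/665.
There are C(3,2) = 3 such orderings, each equally likely, so P = 3 × 17/665 = 51/665.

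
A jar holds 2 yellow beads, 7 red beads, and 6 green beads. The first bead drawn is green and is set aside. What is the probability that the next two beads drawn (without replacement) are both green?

10/91

After the first draw, 5 of the remaining 14 beads are green.
P = 5/14 × 4/13 = 20/182 = 10/91.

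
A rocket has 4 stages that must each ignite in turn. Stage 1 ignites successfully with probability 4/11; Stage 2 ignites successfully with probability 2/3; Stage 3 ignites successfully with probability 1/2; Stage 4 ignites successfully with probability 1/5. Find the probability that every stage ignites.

4/165

Each stage is reached only if all earlier stages succeed, so
P = 4/11 × 2/3 × 1/2 × 1/5 = 8/330 = 4/165.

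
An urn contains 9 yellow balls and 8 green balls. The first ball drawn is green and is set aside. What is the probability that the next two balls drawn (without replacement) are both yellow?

3/10

After the first draw, 9 of the remaining 16 balls are yellow.
P = 9/16 × 8/15 = 72/240 = 3/10.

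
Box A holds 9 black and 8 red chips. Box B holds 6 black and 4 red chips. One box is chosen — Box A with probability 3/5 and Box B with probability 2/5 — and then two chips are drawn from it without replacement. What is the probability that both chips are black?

149/510

From Box A: P(both black) = (9/17)(8/16) = 9/34.
From Box B: P(both black) = (6/10)(5/9) = 1/3.
Total probability = (3/5)(9/34) + (2/5)(1/3) = 149/510.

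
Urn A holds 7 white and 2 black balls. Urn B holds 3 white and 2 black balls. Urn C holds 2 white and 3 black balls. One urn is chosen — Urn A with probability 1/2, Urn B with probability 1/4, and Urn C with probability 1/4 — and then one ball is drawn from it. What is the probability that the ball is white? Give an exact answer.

23/36

From Urn A: P(white) = 7/9.
From Urn B: P(white) = 3/5.
From Urn C: P(white) = 2/5.
Total probability = (1/2)(7/9) + (1/4)(3/5) + (1/4)(2/5) = 23/36.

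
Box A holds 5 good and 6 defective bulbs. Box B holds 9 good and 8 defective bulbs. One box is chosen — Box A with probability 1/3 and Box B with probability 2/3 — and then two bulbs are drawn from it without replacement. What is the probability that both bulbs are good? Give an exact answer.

133/561

From Box A: P(both good) = (5/11)(4/10) = 2/11.
From Box B: P(both good) = (9/17)(8/16) = 9/34.
Total probability = (1/3)(2/11) + (2/3)(9/34) = 133/561.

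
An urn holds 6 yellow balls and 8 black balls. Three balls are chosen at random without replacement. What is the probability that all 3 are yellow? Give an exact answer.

P = 6/14 × 5/13 × 4/12 = 120/2184 = 5/91.

5/91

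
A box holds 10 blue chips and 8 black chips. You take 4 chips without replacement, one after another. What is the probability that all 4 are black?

7/306

P = 8/18 × 7/17 × 6/16 × 5/15 = 1680/73440 = 7/306.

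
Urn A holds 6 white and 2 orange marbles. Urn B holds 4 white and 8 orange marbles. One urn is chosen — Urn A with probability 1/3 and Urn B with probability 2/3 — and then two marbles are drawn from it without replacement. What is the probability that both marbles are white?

From Urn A: P(both white) = (6/8)(5/7) = 15/28.
From Urn B: P(both white) = (4/12)(3/11) = 1/11.
Total probability = (1/3)(15/28) + (2/3)(1/11) = 221/924.

221/924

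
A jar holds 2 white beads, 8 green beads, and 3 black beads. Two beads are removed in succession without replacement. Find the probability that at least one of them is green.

P(no green) = 5/13 × 4/12 = 20/156 = 5/39.
P(at least one) = 1 − 5/39 = 34/39.

34/39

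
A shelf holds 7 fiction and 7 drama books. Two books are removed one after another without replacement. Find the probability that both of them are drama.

3/13

P(every draw is drama) = 7/14 × 6/13 = 42/182 = 3/13.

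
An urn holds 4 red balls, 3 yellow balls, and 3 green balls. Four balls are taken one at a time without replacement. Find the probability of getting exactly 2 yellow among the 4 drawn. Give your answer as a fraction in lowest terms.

3/10

One ordering (yellow drawn first) has probability 3/10 × 2/9 × 7/8 × 6/7 = 252/5040 = 1/20.
There are C(4,2) = 6 such orderings, each equally likely, so P = 6 × 1/20 = 3/10.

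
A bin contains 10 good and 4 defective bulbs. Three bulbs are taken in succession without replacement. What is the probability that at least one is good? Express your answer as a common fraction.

90/91

P(no good) = 4/14 × 3/13 × 2/12 = 24/2184 = 1/91.
P(at least one) = 1 − 1/91 = 90/91.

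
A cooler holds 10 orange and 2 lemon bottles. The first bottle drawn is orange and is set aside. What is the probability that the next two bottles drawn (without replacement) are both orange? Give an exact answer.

With the first bottle removed, 9 orange remain out of 11.
P = 9/11 × 8/10 = 72/110 = 36/55.

36/55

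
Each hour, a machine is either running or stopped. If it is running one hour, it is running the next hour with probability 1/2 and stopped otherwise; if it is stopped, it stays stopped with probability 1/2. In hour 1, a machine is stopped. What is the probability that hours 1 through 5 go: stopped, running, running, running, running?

Hour 1 is given. For each transition, use the conditional probability from the current state:
P(running | stopped) = 1/2; P(running | running) = 1/2; P(running | running) = 1/2; P(running | running) = 1/2.
P = 1/2 × 1/2 × 1/2 × 1/2 = 1/16.

1/16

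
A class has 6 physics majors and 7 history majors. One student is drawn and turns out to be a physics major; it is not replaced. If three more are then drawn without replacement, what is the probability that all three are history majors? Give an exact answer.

After the first draw, 7 of the remaining 12 students are history majors.
P = 7/12 × 6/11 × 5/10 = 210/1320 = 7/44.

7/44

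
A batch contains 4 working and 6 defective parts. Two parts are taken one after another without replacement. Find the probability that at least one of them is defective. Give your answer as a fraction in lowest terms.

P(no defective) = 4/10 × 3/9 = 12/90 = 2/15.
P(at least one) = 1 − 2/15 = 13/15.

13/15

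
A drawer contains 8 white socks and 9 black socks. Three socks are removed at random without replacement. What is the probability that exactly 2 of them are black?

36/85

One ordering (black drawn first) has probability 9/17 × 8/16 × 8/15 = 576/4080 = 12/85.
There are C(3,2) = 3 such orderings, each equally likely, so P = 3 × 12/85 = 36/85.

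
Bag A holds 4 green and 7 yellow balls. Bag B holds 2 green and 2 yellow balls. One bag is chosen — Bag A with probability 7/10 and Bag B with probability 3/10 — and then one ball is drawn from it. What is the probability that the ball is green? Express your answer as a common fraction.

From Bag A: P(green) = 4/11.
From Bag B: P(green) = 2/4.
Total probability = (7/10)(4/11) + (3/10)(2/4) = 89/220.

89/220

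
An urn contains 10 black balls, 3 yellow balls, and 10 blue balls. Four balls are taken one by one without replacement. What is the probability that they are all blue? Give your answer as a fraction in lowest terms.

P(every draw is blue) = 10/23 × 9/22 × 8/21 × 7/20 = 5040/212520 = 6/253.

6/253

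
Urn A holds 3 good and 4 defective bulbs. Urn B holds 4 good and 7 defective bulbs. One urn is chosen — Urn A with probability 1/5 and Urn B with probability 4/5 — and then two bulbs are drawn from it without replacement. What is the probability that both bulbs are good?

223/1925

From Urn A: P(both good) = (3/7)(2/6) = 1/7.
From Urn B: P(both good) = (4/11)(3/10) = 6/55.
Total probability = (1/5)(1/7) + (4/5)(6/55) = 223/1925.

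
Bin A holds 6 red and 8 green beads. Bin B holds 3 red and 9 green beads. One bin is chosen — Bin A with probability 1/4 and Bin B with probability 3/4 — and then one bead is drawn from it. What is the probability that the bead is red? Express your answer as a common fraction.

From Bin A: P(red) = 6/14.
From Bin B: P(red) = 3/12.
Total probability = (1/4)(6/14) + (3/4)(3/12) = 33/112.

33/112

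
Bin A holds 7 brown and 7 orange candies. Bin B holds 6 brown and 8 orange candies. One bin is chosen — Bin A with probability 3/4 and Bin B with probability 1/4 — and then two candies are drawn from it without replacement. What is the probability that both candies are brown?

3/14

From Bin A: P(both brown) = (7/14)(6/13) = 3/13.
From Bin B: P(both brown) = (6/14)(5/13) = 15/91.
Total probability = (3/4)(3/13) + (1/4)(15/91) = 3/14.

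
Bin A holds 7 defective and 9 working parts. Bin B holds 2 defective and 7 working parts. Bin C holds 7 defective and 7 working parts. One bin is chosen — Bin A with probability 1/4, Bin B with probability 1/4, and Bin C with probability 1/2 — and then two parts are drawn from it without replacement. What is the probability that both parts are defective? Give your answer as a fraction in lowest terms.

From Bin A: P(both defective) = (7/16)(6/15) = 7/40.
From Bin B: P(both defective) = (2/9)(1/8) = 1/36.
From Bin C: P(both defective) = (7/14)(6/13) = 3/13.
Total probability = (1/4)(7/40) + (1/4)(1/36) + (1/2)(3/13) = 3109/18720.

3109/18720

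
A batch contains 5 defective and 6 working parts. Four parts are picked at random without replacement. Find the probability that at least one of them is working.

65/66

P(no working) = 5/11 × 4/10 × 3/9 × 2/8 = 120/7920 = 1/66.
P(at least one) = 1 − 1/66 = 65/66.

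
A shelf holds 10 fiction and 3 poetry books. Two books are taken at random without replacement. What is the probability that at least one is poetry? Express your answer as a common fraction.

P(no poetry) = 10/13 × 9/12 = 90/156 = 15/26.
P(at least one) = 1 − 15/26 = 11/26.

11/26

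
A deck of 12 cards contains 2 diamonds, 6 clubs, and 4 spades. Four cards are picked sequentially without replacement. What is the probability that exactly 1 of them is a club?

8/33

One ordering (a club drawn first) has probability 6/12 × 6/11 × 5/10 × 4/9 = 720/11880 = 2/33.
There are C(4,1) = 4 such orderings, each equally likely, so P = 4 × 2/33 = 8/33.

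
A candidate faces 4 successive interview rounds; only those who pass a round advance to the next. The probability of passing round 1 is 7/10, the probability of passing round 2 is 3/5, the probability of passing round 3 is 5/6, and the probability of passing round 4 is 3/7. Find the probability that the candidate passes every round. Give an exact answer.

Each stage is reached only if all earlier stages succeed, so
P = 7/10 × 3/5 × 5/6 × 3/7 = 315/2100 = 3/20.

3/20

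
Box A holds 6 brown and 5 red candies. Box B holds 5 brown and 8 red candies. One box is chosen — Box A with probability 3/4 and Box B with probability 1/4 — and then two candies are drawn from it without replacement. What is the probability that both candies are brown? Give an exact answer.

From Box A: P(both brown) = (6/11)(5/10) = 3/11.
From Box B: P(both brown) = (5/13)(4/12) = 5/39.
Total probability = (3/4)(3/11) + (1/4)(5/39) = 203/858.

203/858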